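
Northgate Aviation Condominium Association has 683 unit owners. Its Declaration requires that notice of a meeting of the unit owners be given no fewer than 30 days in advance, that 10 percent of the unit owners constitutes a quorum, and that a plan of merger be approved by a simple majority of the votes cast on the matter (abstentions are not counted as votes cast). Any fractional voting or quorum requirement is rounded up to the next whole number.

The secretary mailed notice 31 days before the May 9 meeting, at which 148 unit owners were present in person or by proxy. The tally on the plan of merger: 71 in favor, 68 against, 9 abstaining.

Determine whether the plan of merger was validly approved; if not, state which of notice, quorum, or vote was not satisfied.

Notice: 31 days given; 30 required. Satisfied.
Quorum: 10% of 683 = 68.30, rounded up to 69; 148 present. Satisfied.
Vote: requires a majority of the votes cast (148 − 9 abstaining = 139); a majority of 139 is 70, so 70 needed; 71 in favor. Satisfied.

Valid — all requirements satisfied.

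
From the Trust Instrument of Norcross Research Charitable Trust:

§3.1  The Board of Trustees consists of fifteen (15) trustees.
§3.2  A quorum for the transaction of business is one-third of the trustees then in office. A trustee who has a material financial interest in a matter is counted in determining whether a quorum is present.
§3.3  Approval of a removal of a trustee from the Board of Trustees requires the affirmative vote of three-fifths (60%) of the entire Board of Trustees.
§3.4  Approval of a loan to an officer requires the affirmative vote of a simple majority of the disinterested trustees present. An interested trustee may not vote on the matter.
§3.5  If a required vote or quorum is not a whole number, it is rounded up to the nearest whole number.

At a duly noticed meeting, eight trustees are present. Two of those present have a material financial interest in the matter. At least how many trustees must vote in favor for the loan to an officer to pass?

The loan to an officer requires a majority of the disinterested trustees present (8 − 2 = 6).
A majority of 6 is 4.

4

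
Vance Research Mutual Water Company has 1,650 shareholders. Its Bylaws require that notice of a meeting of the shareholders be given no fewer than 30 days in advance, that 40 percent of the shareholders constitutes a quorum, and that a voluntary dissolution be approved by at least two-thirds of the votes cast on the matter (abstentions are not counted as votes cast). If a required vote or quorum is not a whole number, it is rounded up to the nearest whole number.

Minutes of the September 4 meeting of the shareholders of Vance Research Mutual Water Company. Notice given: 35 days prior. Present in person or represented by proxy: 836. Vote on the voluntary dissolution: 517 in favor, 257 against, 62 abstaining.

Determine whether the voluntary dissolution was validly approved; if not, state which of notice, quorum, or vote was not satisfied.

Valid — all requirements satisfied.

Notice: 35 days given; 30 required. Satisfied.
Quorum: 40% of 1,650 = 660; 836 present. Satisfied.
Vote: requires two-thirds of the votes cast (836 − 62 abstaining = 774); 2/3 of 774 = 516, so 516 needed; 517 in favor. Satisfied.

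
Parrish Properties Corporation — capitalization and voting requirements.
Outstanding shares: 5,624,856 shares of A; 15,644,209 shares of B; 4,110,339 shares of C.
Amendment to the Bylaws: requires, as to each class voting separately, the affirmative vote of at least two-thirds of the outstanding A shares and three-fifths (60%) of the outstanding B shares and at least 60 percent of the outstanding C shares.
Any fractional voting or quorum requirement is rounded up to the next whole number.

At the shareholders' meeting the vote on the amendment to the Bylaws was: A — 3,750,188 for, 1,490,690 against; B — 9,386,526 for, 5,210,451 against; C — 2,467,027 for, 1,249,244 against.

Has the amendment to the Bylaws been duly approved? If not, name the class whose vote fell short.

Approved — every class gave the required vote.

A: 2/3 of 5624856 = 3749904; 3,749,904 required, 3,750,188 in favor — approved.
B: 3/5 of 15644209 = 9386525.40, rounded up to 9386526; 9,386,526 required, 9,386,526 in favor — approved.
C: 3/5 of 4110339 = 2466203.40, rounded up to 2466204; 2,466,204 required, 2,467,027 in favor — approved.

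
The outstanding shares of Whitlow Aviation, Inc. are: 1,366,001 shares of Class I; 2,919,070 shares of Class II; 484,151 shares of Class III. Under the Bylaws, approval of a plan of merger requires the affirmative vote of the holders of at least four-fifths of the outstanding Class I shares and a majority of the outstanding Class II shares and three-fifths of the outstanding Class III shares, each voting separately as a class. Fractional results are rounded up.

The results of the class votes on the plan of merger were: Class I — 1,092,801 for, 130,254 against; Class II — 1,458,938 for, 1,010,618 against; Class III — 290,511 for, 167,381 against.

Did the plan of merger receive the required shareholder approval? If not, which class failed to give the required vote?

Not approved — the Class II shares did not give the required vote.

Class I: 4/5 of 1366001 = 1092800.80, rounded up to 1092801; 1,092,801 required, 1,092,801 in favor — approved.
Class II: a majority of 2919070 is 1459536; 1,459,536 required, 1,458,938 in favor — not approved.
Class III: 3/5 of 484151 = 290490.60, rounded up to 290491; 290,491 required, 290,511 in favor — approved.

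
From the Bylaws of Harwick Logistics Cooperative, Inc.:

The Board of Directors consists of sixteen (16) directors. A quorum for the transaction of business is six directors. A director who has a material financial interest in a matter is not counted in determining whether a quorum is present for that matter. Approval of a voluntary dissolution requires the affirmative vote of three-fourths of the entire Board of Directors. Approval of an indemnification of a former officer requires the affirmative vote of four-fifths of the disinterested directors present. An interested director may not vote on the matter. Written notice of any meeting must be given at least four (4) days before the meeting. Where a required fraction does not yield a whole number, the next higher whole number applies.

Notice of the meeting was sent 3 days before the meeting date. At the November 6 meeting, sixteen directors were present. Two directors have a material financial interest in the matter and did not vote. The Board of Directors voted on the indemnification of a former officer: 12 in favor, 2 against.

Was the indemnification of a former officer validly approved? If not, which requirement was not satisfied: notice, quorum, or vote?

Invalid — notice requirement not satisfied.

Notice: 3 days given; 4 required (3 < 4). Not satisfied.
Quorum: 16 present, but the 2 interested directors do not count, leaving 14. Quorum is 6. Satisfied.
Vote: the indemnification of a former officer requires four-fifths of the disinterested directors present (16 − 2 = 14). 4/5 of 14 = 11.20, rounded up to 12, so 12 affirmative votes are needed; 12 voted in favor. Satisfied.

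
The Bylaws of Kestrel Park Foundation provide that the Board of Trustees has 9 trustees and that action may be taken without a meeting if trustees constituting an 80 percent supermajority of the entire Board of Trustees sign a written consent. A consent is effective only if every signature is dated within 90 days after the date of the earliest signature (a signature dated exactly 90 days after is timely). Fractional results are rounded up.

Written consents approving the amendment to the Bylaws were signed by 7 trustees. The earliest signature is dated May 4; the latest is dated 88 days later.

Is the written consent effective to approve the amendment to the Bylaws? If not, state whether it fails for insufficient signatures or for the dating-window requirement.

Signatures required: an 80 percent supermajority of 9 — 4/5 of 9 = 7.20, rounded up to 8, so 8 needed; 7 signed. Insufficient.
Dating window: the latest signature is 88 days after the earliest; the limit is 90 days. Within the window.

Not effective — insufficient signatures.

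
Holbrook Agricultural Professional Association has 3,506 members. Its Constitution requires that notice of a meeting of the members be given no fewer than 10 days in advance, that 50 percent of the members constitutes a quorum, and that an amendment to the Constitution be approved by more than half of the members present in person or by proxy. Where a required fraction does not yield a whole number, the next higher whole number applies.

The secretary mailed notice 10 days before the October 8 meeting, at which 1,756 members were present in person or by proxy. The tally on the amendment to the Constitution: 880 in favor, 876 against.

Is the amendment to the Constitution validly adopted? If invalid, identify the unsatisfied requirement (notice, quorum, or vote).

Valid — all requirements satisfied.

Notice: 10 days given; 10 required. Satisfied.
Quorum: 50% of 3,506 = 1,753; 1,756 present. Satisfied.
Vote: requires a majority of those present (1,756); a majority of 1756 is 879, so 879 needed; 880 in favor. Satisfied.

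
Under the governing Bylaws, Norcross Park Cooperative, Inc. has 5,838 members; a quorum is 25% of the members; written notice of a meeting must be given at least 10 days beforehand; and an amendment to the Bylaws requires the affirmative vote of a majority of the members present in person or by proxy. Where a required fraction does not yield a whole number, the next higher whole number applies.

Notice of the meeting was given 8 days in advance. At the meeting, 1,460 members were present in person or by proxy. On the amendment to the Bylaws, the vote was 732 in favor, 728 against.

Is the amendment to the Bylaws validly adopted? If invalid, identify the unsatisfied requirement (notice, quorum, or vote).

Invalid — notice requirement not satisfied.

Notice: 8 days given; 10 required. Not satisfied.
Quorum: 25% of 5,838 = 1,459.50, rounded up to 1,460; 1,460 present. Satisfied.
Vote: requires a majority of those present (1,460); a majority of 1460 is 731, so 731 needed; 732 in favor. Satisfied.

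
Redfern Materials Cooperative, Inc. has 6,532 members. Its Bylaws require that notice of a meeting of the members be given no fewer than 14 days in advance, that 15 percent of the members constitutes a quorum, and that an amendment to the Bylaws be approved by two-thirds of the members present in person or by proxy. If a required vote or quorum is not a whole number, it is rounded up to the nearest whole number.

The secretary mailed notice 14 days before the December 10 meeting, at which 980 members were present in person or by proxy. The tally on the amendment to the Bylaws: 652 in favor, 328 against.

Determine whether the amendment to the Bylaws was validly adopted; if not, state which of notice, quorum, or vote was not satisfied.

Notice: 14 days given; 14 required. Satisfied.
Quorum: 15% of 6,532 = 979.80, rounded up to 980; 980 present. Satisfied.
Vote: requires two-thirds of those present (980); 2/3 of 980 = 653.33, rounded up to 654, so 654 needed; 652 in favor. Not satisfied.

Invalid — vote requirement not satisfied.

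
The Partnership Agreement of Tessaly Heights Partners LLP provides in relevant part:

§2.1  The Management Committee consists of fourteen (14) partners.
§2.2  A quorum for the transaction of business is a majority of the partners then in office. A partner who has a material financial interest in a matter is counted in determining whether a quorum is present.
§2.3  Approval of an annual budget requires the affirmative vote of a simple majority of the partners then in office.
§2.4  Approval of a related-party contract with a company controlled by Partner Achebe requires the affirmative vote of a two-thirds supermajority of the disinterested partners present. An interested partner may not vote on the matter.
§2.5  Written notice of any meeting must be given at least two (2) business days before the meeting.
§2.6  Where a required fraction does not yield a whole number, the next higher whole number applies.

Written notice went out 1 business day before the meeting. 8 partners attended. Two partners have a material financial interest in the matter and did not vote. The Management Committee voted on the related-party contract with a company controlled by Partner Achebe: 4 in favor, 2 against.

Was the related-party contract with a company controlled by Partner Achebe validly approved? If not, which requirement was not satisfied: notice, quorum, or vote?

Notice: 1 business day given; 2 required (1 < 2). Not satisfied.
Quorum: 8 present (interested partners count toward quorum); quorum is 8. Satisfied.
Vote: the related-party contract with a company controlled by Partner Achebe requires two-thirds of the disinterested partners present (8 − 2 = 6). 2/3 of 6 = 4, so 4 affirmative votes are needed; 4 voted in favor. Satisfied.

Invalid — notice requirement not satisfied.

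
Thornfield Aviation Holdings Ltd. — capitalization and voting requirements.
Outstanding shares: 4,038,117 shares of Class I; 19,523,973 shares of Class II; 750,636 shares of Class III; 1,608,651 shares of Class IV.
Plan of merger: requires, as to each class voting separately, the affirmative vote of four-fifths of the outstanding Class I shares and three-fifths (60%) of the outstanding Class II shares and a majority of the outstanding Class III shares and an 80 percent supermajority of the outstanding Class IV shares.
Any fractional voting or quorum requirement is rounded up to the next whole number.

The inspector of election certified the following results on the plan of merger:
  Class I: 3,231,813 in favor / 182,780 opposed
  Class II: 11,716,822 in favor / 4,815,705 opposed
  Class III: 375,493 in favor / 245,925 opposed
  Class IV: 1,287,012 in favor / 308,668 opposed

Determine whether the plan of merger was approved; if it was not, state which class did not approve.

Approved — every class gave the required vote.

Class I: 4/5 of 4038117 = 3230493.60, rounded up to 3230494; 3,230,494 required, 3,231,813 in favor — approved.
Class II: 3/5 of 19523973 = 11714383.80, rounded up to 11714384; 11,714,384 required, 11,716,822 in favor — approved.
Class III: a majority of 750636 is 375319; 375,319 required, 375,493 in favor — approved.
Class IV: 4/5 of 1608651 = 1286920.80, rounded up to 1286921; 1,286,921 required, 1,287,012 in favor — approved.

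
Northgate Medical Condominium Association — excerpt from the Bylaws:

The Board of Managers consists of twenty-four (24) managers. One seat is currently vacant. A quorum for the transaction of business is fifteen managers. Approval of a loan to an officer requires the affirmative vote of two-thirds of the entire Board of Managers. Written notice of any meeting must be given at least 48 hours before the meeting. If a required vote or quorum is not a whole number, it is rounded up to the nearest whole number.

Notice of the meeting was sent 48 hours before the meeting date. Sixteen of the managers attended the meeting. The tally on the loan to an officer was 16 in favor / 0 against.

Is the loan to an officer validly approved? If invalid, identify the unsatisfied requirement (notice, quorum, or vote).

Notice: 48 hours given; 48 required (48 ≥ 48). Satisfied.
Quorum: 16 present; quorum is 15. Satisfied.
Vote: the loan to an officer requires two-thirds of the entire Board of Managers (24). 2/3 of 24 = 16, so 16 affirmative votes are needed; 16 voted in favor. Satisfied.

Valid — all requirements satisfied.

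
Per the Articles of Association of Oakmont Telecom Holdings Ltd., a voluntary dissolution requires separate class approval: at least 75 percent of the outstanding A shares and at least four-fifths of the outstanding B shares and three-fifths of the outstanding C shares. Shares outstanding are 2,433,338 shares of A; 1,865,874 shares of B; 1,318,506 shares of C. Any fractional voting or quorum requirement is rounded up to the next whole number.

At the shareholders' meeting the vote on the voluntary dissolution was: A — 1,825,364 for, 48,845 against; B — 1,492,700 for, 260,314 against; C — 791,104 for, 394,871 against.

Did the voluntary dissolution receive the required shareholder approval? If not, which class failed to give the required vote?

Approved — every class gave the required vote.

A: 3/4 of 2433338 = 1825003.50, rounded up to 1825004; 1,825,004 required, 1,825,364 in favor — approved.
B: 4/5 of 1865874 = 1492699.20, rounded up to 1492700; 1,492,700 required, 1,492,700 in favor — approved.
C: 3/5 of 1318506 = 791103.60, rounded up to 791104; 791,104 required, 791,104 in favor — approved.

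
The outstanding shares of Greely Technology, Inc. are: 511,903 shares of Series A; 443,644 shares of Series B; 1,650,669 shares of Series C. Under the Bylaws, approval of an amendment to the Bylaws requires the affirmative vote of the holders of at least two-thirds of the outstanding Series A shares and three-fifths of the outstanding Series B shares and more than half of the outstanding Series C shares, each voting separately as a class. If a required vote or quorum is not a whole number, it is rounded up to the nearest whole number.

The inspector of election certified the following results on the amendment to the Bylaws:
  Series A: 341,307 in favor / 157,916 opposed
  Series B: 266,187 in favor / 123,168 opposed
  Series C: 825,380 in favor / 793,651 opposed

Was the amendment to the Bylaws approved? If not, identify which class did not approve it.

Series A: 2/3 of 511903 = 341268.67, rounded up to 341269; 341,269 required, 341,307 in favor — approved.
Series B: 3/5 of 443644 = 266186.40, rounded up to 266187; 266,187 required, 266,187 in favor — approved.
Series C: a majority of 1650669 is 825335; 825,335 required, 825,380 in favor — approved.

Approved — every class gave the required vote.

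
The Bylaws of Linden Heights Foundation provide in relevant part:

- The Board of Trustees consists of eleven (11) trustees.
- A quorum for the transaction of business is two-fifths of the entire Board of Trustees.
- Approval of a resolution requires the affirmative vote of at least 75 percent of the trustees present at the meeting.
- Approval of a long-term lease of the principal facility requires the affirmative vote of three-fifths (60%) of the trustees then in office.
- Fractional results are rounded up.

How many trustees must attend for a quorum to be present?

5

2/5 of 11 = 4.40, rounded up to 5.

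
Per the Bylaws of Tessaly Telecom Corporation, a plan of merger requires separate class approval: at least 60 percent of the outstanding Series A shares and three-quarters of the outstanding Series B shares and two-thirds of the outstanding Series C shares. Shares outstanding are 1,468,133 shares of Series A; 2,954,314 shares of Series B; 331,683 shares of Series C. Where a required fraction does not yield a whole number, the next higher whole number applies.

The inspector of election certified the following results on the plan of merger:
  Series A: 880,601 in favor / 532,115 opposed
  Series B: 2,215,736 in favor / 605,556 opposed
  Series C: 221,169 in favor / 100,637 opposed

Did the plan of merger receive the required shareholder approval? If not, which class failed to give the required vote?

Not approved — the Series A shares did not give the required vote.

Series A: 3/5 of 1468133 = 880879.80, rounded up to 880880; 880,880 required, 880,601 in favor — not approved.
Series B: 3/4 of 2954314 = 2215735.50, rounded up to 2215736; 2,215,736 required, 2,215,736 in favor — approved.
Series C: 2/3 of 331683 = 221122; 221,122 required, 221,169 in favor — approved.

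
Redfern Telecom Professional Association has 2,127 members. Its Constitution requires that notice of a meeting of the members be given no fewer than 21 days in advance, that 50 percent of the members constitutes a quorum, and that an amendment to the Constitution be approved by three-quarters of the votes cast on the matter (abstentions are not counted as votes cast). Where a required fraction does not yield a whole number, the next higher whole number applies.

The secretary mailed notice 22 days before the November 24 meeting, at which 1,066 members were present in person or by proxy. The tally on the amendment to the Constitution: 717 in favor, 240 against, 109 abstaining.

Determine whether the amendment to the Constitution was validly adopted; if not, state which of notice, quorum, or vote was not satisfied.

Notice: 22 days given; 21 required. Satisfied.
Quorum: 50% of 2,127 = 1,063.50, rounded up to 1,064; 1,066 present. Satisfied.
Vote: requires three-fourths of the votes cast (1,066 − 109 abstaining = 957); 3/4 of 957 = 717.75, rounded up to 718, so 718 needed; 717 in favor. Not satisfied.

Invalid — vote requirement not satisfied.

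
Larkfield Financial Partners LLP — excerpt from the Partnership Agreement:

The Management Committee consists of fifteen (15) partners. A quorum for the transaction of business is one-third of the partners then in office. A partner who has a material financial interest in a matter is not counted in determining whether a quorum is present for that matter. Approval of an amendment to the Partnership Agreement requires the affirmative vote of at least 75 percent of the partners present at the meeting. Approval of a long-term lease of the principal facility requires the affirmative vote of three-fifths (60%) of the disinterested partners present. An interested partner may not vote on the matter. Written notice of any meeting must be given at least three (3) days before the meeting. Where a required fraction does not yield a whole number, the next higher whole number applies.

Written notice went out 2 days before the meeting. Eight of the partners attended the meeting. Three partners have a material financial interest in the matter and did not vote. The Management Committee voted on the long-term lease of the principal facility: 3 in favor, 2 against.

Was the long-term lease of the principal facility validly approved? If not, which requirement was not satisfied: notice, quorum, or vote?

Invalid — notice requirement not satisfied.

Notice: 2 days given; 3 required (2 < 3). Not satisfied.
Quorum: 8 present, but the 3 interested partners do not count, leaving 5. Quorum is 5. Satisfied.
Vote: the long-term lease of the principal facility requires three-fifths of the disinterested partners present (8 − 3 = 5). 3/5 of 5 = 3, so 3 affirmative votes are needed; 3 voted in favor. Satisfied.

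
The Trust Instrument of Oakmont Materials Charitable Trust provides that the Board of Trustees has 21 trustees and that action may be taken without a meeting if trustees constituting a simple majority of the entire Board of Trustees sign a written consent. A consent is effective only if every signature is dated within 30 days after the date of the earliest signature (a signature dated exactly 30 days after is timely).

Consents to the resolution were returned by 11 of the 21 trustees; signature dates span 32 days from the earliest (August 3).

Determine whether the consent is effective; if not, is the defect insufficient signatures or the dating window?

Signatures required: a simple majority of 21 — a majority of 21 is 11, so 11 needed; 11 signed. Sufficient.
Dating window: the latest signature is 32 days after the earliest; the limit is 30 days. Outside the window.

Not effective — dating-window requirement not satisfied.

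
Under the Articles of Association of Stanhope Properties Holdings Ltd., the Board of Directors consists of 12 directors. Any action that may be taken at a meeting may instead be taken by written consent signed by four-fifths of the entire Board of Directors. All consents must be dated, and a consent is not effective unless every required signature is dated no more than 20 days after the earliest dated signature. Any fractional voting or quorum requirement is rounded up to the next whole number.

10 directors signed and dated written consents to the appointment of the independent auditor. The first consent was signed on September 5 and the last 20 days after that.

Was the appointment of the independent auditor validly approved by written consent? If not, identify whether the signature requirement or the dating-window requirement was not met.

Effective — both the signature and dating-window requirements are satisfied.

Signatures required: four-fifths of 12 — 4/5 of 12 = 9.60, rounded up to 10, so 10 needed; 10 signed. Sufficient.
Dating window: the latest signature is 20 days after the earliest; the limit is 20 days. Within the window.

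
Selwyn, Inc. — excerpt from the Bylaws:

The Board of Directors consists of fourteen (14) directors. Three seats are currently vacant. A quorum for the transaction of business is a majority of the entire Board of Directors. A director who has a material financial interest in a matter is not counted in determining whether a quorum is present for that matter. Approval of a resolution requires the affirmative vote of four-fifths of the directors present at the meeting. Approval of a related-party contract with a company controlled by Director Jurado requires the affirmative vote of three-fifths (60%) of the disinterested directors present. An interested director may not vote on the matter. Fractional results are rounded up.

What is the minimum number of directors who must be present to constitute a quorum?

A majority of 14 is 8.

8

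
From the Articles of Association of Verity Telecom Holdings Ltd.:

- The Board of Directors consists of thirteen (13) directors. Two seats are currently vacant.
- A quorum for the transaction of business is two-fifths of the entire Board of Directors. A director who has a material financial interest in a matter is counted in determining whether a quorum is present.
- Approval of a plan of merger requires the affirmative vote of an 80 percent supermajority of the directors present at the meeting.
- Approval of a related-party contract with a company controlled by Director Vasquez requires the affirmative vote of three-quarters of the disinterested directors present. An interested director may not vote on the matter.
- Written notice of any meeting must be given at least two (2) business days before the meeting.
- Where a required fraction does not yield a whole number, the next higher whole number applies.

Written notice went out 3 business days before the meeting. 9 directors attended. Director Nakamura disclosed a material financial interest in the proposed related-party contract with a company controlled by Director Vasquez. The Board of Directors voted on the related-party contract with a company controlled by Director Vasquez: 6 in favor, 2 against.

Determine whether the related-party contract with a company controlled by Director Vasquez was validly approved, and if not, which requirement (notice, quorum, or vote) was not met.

Notice: 3 business days given; 2 required (3 ≥ 2). Satisfied.
Quorum: 9 present (interested directors count toward quorum); quorum is 6. Satisfied.
Vote: the related-party contract with a company controlled by Director Vasquez requires three-fourths of the disinterested directors present (9 − 1 = 8). 3/4 of 8 = 6, so 6 affirmative votes are needed; 6 voted in favor. Satisfied.

Valid — all requirements satisfied.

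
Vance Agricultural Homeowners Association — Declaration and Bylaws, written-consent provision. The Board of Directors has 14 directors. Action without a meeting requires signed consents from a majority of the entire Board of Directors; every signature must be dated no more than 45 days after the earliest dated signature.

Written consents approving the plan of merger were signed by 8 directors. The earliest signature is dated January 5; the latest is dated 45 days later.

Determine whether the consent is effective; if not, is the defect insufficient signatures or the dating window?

Signatures required: a majority of 14 — a majority of 14 is 8, so 8 needed; 8 signed. Sufficient.
Dating window: the latest signature is 45 days after the earliest; the limit is 45 days. Within the window.

Effective — both the signature and dating-window requirements are satisfied.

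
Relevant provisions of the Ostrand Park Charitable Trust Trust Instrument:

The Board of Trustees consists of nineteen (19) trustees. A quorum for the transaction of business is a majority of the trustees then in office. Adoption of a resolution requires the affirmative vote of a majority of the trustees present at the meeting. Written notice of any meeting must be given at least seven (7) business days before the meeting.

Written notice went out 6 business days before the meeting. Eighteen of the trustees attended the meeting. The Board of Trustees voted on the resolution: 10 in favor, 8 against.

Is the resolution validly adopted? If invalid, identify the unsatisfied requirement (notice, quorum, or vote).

Notice: 6 business days given; 7 required (6 < 7). Not satisfied.
Quorum: 18 present; quorum is 10. Satisfied.
Vote: the resolution requires a majority of the trustees present (18). A majority of 18 is 10, so 10 affirmative votes are needed; 10 voted in favor. Satisfied.

Invalid — notice requirement not satisfied.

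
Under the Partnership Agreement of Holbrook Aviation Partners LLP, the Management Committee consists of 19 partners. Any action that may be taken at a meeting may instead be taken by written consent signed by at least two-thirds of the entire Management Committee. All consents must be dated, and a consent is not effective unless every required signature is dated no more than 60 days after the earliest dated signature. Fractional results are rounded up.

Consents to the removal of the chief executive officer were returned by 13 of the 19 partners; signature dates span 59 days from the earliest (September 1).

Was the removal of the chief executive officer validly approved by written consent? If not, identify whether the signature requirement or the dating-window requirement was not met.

Signatures required: at least two-thirds of 19 — 2/3 of 19 = 12.67, rounded up to 13, so 13 needed; 13 signed. Sufficient.
Dating window: the latest signature is 59 days after the earliest; the limit is 60 days. Within the window.

Effective — both the signature and dating-window requirements are satisfied.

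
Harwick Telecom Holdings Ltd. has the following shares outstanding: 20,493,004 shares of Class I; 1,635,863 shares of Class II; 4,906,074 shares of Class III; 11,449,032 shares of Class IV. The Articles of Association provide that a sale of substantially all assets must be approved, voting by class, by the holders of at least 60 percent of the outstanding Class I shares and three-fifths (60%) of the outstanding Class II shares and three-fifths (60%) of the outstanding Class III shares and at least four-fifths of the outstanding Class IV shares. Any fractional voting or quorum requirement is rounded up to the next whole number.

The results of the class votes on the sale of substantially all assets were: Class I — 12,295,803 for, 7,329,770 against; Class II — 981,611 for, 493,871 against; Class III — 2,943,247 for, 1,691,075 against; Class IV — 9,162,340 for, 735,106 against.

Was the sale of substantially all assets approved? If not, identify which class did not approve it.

Class I: 3/5 of 20493004 = 12295802.40, rounded up to 12295803; 12,295,803 required, 12,295,803 in favor — approved.
Class II: 3/5 of 1635863 = 981517.80, rounded up to 981518; 981,518 required, 981,611 in favor — approved.
Class III: 3/5 of 4906074 = 2943644.40, rounded up to 2943645; 2,943,645 required, 2,943,247 in favor — not approved.
Class IV: 4/5 of 11449032 = 9159225.60, rounded up to 9159226; 9,159,226 required, 9,162,340 in favor — approved.

Not approved — the Class III shares did not give the required vote.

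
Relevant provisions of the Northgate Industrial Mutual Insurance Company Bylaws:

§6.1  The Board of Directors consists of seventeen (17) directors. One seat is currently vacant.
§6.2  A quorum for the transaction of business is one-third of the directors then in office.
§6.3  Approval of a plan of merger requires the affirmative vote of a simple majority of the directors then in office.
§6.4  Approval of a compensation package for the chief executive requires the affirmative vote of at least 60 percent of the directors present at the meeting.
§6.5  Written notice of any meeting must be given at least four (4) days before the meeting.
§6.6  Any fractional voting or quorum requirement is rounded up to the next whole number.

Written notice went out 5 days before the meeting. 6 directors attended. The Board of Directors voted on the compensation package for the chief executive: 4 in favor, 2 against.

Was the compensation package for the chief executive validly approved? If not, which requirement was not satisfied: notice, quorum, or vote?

Valid — all requirements satisfied.

Notice: 5 days given; 4 required (5 ≥ 4). Satisfied.
Quorum: 6 present; quorum is 6. Satisfied.
Vote: the compensation package for the chief executive requires three-fifths of the directors present (6). 3/5 of 6 = 3.60, rounded up to 4, so 4 affirmative votes are needed; 4 voted in favor. Satisfied.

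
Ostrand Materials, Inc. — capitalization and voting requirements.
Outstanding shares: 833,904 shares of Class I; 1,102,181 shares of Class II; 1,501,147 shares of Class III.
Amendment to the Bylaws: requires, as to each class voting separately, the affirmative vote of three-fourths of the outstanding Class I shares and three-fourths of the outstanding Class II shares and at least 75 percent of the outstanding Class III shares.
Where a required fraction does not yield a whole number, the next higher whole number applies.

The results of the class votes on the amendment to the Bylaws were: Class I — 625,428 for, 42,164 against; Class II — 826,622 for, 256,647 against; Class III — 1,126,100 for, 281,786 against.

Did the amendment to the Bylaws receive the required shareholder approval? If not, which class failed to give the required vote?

Not approved — the Class II shares did not give the required vote.

Class I: 3/4 of 833904 = 625428; 625,428 required, 625,428 in favor — approved.
Class II: 3/4 of 1102181 = 826635.75, rounded up to 826636; 826,636 required, 826,622 in favor — not approved.
Class III: 3/4 of 1501147 = 1125860.25, rounded up to 1125861; 1,125,861 required, 1,126,100 in favor — approved.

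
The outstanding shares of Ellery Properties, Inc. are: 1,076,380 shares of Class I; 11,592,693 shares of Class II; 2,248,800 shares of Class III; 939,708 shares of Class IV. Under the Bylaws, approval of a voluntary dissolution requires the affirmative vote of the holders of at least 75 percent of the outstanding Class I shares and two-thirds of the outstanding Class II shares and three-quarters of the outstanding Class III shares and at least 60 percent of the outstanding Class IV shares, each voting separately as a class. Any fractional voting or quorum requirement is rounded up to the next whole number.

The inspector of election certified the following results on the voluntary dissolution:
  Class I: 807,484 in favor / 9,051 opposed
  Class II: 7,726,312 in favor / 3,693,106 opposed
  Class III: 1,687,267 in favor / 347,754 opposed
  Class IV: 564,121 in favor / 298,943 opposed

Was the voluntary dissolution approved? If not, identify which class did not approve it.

Class I: 3/4 of 1076380 = 807285; 807,285 required, 807,484 in favor — approved.
Class II: 2/3 of 11592693 = 7728462; 7,728,462 required, 7,726,312 in favor — not approved.
Class III: 3/4 of 2248800 = 1686600; 1,686,600 required, 1,687,267 in favor — approved.
Class IV: 3/5 of 939708 = 563824.80, rounded up to 563825; 563,825 required, 564,121 in favor — approved.

Not approved — the Class II shares did not give the required vote.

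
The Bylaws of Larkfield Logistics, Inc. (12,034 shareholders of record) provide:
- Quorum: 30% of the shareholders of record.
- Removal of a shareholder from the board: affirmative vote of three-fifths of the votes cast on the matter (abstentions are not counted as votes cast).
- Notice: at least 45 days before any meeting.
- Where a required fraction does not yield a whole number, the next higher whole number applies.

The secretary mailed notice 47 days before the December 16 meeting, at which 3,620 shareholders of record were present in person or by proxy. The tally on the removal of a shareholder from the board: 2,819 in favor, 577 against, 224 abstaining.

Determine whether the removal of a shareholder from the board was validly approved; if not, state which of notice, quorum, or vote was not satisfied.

Notice: 47 days given; 45 required. Satisfied.
Quorum: 30% of 12,034 = 3,610.20, rounded up to 3,611; 3,620 present. Satisfied.
Vote: requires three-fifths of the votes cast (3,620 − 224 abstaining = 3,396); 3/5 of 3396 = 2037.60, rounded up to 2038, so 2,038 needed; 2,819 in favor. Satisfied.

Valid — all requirements satisfied.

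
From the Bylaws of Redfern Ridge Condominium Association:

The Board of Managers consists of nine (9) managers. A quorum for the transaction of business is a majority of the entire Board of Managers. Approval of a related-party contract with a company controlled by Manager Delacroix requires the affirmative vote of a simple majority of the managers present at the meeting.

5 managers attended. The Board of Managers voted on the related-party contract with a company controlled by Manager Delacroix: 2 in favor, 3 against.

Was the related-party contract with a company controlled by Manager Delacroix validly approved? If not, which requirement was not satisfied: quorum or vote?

Quorum: 5 present; quorum is 5. Satisfied.
Vote: the related-party contract with a company controlled by Manager Delacroix requires a majority of the managers present (5). A majority of 5 is 3, so 3 affirmative votes are needed; 2 voted in favor. Not satisfied.

Invalid — vote requirement not satisfied.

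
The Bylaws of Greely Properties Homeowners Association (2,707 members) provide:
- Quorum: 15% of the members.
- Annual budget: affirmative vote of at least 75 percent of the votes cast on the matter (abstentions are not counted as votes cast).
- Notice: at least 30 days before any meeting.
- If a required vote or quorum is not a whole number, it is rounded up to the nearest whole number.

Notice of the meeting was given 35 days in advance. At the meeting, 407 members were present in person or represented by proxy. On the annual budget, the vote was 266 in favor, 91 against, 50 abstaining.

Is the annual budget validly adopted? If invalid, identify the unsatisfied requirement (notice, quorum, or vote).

Invalid — vote requirement not satisfied.

Notice: 35 days given; 30 required. Satisfied.
Quorum: 15% of 2,707 = 406.05, rounded up to 407; 407 present. Satisfied.
Vote: requires three-fourths of the votes cast (407 − 50 abstaining = 357); 3/4 of 357 = 267.75, rounded up to 268, so 268 needed; 266 in favor. Not satisfied.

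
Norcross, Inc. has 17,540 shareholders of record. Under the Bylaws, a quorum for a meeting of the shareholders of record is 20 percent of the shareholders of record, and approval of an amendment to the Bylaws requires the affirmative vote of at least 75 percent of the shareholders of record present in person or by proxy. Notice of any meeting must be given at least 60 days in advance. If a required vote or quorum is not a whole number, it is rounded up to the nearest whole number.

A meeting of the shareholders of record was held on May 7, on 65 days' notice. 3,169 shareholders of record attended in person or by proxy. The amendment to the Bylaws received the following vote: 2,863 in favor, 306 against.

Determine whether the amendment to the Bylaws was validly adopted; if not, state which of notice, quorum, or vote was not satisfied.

Invalid — quorum requirement not satisfied.

Notice: 65 days given; 60 required. Satisfied.
Quorum: 20% of 17,540 = 3,508; 3,169 present. Not satisfied.
Vote: requires three-fourths of those present (3,169); 3/4 of 3169 = 2376.75, rounded up to 2377, so 2,377 needed; 2,863 in favor. Satisfied.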